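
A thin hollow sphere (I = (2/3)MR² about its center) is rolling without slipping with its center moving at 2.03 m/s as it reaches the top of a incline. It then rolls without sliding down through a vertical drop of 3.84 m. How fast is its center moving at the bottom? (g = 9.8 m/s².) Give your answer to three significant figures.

v ≈ 7.02 m/s

With I = (2/3)MR², the ratio k = I/(MR²) is 2/3.
The rolling condition ω = v/R makes the rotational term ½I(v/R)² = ½kMv², so KE_total = ½(1+k)Mv² = (5/6)Mv².
Energy conservation: (5/6)Mv₀² + Mgh = (5/6)Mv², so v² = v₀² + 2gh/(1+k).
v = √(2.03² + 2×9.8×3.84/1.667) = √49.28 ≈ 7.02 m/s.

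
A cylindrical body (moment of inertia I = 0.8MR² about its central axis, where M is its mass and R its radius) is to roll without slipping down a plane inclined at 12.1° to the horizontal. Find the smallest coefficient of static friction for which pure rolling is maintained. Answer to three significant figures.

μ_min ≈ 0.0953

Here I = 0.8MR², so the shape factor k = I/(MR²) = 0.8.
Newton's second law down the slope: Mg sinθ − f = Ma. The torque equation fR = Iα (with α = a/R) gives f = kMa.
These give a = g sinθ/(1+k) and the required friction f = kMg sinθ/(1+k).
The normal force is N = Mg cosθ, so μ_min = f/N = k tanθ/(1+k).
μ_min = 0.8 × tan12.1° / 1.8 ≈ 0.0953.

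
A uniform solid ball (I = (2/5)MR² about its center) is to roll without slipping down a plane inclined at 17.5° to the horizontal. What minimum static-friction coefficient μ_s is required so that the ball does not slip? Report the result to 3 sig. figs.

With I = (2/5)MR², the ratio k = I/(MR²) is 0.4.
Newton's second law down the slope: Mg sinθ − f = Ma. The torque equation fR = Iα (with α = a/R) gives f = kMa.
These give a = g sinθ/(1+k) and the required friction f = kMg sinθ/(1+k).
With N = Mg cosθ, the no-slip condition f ≤ μN gives μ_min = f/N = k tanθ/(1+k).
μ_min = 0.4 × tan17.5° / 1.4 ≈ 0.0901.

μ_min ≈ 0.0901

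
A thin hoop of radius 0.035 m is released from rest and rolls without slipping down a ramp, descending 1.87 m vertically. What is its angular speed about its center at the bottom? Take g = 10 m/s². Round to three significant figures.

ω ≈ 124 rad/s

The moment of inertia is MR², giving k ≡ I/(MR²) = 1.
Pure rolling means v = ωR; then KE = ½Mv² + ½I(v/R)² = ½(1+k)Mv² = Mv².
Energy conservation Mgh = ½(1+k)Mv² gives v = √(2gh/(1+k)) = √(2 × 10 × 1.87 / 2) = 4.324 m/s.
The angular speed follows from ω = v/R = 4.324/0.035 ≈ 124 rad/s.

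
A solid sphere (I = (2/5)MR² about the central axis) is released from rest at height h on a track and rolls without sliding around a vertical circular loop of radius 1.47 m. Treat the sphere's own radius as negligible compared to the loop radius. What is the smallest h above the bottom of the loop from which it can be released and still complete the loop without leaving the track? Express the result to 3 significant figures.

Here I = (2/5)MR², so the shape factor k = I/(MR²) = 0.4.
At the top, contact is just lost when gravity alone supplies the centripetal force: Mg = Mv_top²/r, i.e. v_top² = gr.
With ω = v/R, the kinetic energy at speed v is ½(1+k)Mv² = (7/10)Mv².
Energy conservation from release (height h) to the top (height 2r): Mgh = Mg(2r) + (7/10)M·gr.
Thus h_min = 2r + (1+k)r/2 = r(2 + 1.4/2) = 1.47 × 2.7 ≈ 3.97 m.

h_min ≈ 3.97 m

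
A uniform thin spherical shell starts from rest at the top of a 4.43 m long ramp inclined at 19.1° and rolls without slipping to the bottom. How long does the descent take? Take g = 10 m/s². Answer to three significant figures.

The moment of inertia is (2/3)MR², giving k ≡ I/(MR²) = 2/3.
Newton's second law down the slope: Mg sinθ − f = Ma. The torque equation fR = Iα (with α = a/R) gives f = kMa.
Hence a = g sinθ/(1+k) = 10×sin19.1°/1.667 = 1.963 m/s².
With constant a from rest, t = √(2L/a) = √(2·4.43/1.963) ≈ 2.12 s.

t ≈ 2.12 s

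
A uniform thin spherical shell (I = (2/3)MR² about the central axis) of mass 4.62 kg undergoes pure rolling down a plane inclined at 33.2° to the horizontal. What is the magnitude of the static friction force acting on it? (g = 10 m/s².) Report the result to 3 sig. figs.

For this body I = (2/3)MR², i.e. k = I/(MR²) = 2/3.
Along the incline Mg sinθ − f = Ma, and torque about the center fR = Iα = kMR²(a/R) gives f = kMa.
Combining, a = g sinθ/(1+k) and f = kMa = kMg sinθ/(1+k).
f = (2/3) × 4.62 × 10 × sin33.2° / 1.667 ≈ 10.1 N.

f ≈ 10.1 N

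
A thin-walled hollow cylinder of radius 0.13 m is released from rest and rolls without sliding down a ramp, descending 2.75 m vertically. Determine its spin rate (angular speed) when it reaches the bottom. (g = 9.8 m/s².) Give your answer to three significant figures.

With I = MR², the ratio k = I/(MR²) is 1.
Rolling without slipping gives ω = v/R, so the total kinetic energy is ½Mv² + ½Iω² = ½(1+k)Mv² = Mv².
Energy conservation Mgh = ½(1+k)Mv² gives v = √(2gh/(1+k)) = √(2 × 9.8 × 2.75 / 2) = 5.191 m/s.
Then ω = v/R = 5.191 / 0.13 ≈ 39.9 rad/s.

ω ≈ 39.9 rad/s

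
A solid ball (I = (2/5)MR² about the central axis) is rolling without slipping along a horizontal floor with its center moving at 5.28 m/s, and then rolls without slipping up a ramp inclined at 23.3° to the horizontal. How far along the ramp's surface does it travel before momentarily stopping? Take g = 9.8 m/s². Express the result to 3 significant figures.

For this body I = (2/5)MR², i.e. k = I/(MR²) = 0.4.
The rolling condition ω = v/R makes the rotational term ½I(v/R)² = ½kMv², so KE_total = ½(1+k)Mv² = (7/10)Mv².
Setting this equal to Mgh gives the vertical rise h = (1+k)v₀²/(2g) = 1.4×5.28²/(2×9.8) = 1.991 m.
The distance along the slope is d = h/sinθ = 1.991/sin23.3° ≈ 5.03 m.

d ≈ 5.03 m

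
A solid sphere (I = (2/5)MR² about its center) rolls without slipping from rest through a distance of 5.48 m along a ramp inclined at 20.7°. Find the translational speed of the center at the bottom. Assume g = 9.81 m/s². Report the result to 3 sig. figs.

For this body I = (2/5)MR², i.e. k = I/(MR²) = 0.4.
Rolling without slipping gives ω = v/R, so the total kinetic energy is ½Mv² + ½Iω² = ½(1+k)Mv² = (7/10)Mv².
The vertical drop is h = L sinθ = 5.48 × sin20.7° = 1.937 m.
Setting Mgh = (7/10)Mv² gives v = √(2gh/(1+k)) = √(2·9.81·1.937/1.4) ≈ 5.21 m/s.

v ≈ 5.21 m/s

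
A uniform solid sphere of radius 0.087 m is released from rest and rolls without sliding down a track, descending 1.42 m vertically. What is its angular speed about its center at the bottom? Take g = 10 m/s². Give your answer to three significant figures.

Here I = (2/5)MR², so the shape factor k = I/(MR²) = 0.4.
Since it rolls without slipping, ω = v/R and KE = ½Mv² + ½Iω² = ½(1+k)Mv² = (7/10)Mv².
Energy conservation Mgh = ½(1+k)Mv² gives v = √(2gh/(1+k)) = √(2 × 10 × 1.42 / 1.4) = 4.504 m/s.
Then ω = v/R = 4.504 / 0.087 ≈ 51.8 rad/s.

ω ≈ 51.8 rad/s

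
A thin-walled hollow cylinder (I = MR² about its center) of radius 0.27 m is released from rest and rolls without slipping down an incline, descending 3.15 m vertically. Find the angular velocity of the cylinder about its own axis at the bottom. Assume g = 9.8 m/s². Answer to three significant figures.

The moment of inertia is MR², giving k ≡ I/(MR²) = 1.
Pure rolling means v = ωR; then KE = ½Mv² + ½I(v/R)² = ½(1+k)Mv² = Mv².
Energy conservation Mgh = ½(1+k)Mv² gives v = √(2gh/(1+k)) = √(2 × 9.8 × 3.15 / 2) = 5.556 m/s.
Then ω = v/R = 5.556 / 0.27 ≈ 20.6 rad/s.

ω ≈ 20.6 rad/s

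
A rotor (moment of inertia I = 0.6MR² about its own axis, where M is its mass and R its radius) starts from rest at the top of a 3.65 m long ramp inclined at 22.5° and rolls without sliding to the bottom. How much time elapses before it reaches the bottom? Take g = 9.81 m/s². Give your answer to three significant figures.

For this body I = 0.6MR², i.e. k = I/(MR²) = 0.6.
Newton's second law down the slope: Mg sinθ − f = Ma. The torque equation fR = Iα (with α = a/R) gives f = kMa.
Hence a = g sinθ/(1+k) = 9.81×sin22.5°/1.6 = 2.346 m/s².
Starting from rest, L = ½at², so t = √(2L/a) = √(2×3.65/2.346) ≈ 1.76 s.

t ≈ 1.76 s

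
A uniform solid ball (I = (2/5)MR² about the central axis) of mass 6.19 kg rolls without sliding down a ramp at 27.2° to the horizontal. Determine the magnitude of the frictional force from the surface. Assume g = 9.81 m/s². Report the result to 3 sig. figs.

f ≈ 7.93 N

For this body I = (2/5)MR², i.e. k = I/(MR²) = 0.4.
Translational: Mg sinθ − f = Ma. Rotational about the CM: fR = Iα = kMRa, so f = kMa.
Combining, a = g sinθ/(1+k) and f = kMa = kMg sinθ/(1+k).
f = 0.4 × 6.19 × 9.81 × sin27.2° / 1.4 ≈ 7.93 N.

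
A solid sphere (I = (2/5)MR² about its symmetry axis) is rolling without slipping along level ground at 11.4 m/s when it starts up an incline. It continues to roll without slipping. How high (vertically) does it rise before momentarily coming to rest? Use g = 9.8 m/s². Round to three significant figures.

The moment of inertia is (2/5)MR², giving k ≡ I/(MR²) = 0.4.
Since it rolls without slipping, ω = v/R and KE = ½Mv² + ½Iω² = ½(1+k)Mv² = (7/10)Mv².
All of this converts to potential energy at the highest point: (7/10)Mv₀² = Mgh.
Thus h = (1+k)v₀²/(2g) = 1.4 × 11.4² / (2 × 9.8) ≈ 9.28 m.

h ≈ 9.28 m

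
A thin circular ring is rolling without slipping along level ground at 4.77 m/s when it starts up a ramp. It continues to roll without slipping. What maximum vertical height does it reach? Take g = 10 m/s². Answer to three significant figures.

With I = MR², the ratio k = I/(MR²) is 1.
Since it rolls without slipping, ω = v/R and KE = ½Mv² + ½Iω² = ½(1+k)Mv² = Mv².
At the top the kinetic energy is zero, so Mv₀² = Mgh.
Thus h = (1+k)v₀²/(2g) = 2 × 4.77² / (2 × 10) ≈ 2.28 m.

h ≈ 2.28 m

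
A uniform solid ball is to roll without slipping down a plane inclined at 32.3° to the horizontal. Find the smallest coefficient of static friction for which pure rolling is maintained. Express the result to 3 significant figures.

With I = (2/5)MR², the ratio k = I/(MR²) is 0.4.
Translational: Mg sinθ − f = Ma. Rotational about the CM: fR = Iα = kMRa, so f = kMa.
These give a = g sinθ/(1+k) and the required friction f = kMg sinθ/(1+k).
The normal force is N = Mg cosθ, so μ_min = f/N = k tanθ/(1+k).
μ_min = 0.4 × tan32.3° / 1.4 ≈ 0.181.

μ_min ≈ 0.181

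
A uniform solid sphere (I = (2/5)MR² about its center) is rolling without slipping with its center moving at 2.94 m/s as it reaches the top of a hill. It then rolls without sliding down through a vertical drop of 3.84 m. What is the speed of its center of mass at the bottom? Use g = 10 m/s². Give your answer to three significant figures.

The moment of inertia is (2/5)MR², giving k ≡ I/(MR²) = 0.4.
Pure rolling means v = ωR; then KE = ½Mv² + ½I(v/R)² = ½(1+k)Mv² = (7/10)Mv².
Conserving energy between top and bottom: (7/10)Mv² = (7/10)Mv₀² + Mgh, hence v² = v₀² + 2gh/(1+k).
v = √(2.94² + 2×10×3.84/1.4) = √63.5 ≈ 7.97 m/s.

v ≈ 7.97 m/s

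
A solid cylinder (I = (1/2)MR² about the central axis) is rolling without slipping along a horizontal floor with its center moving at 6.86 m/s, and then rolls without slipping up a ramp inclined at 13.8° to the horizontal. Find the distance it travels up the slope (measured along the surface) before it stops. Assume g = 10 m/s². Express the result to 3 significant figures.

With I = (1/2)MR², the ratio k = I/(MR²) is 0.5.
The rolling condition ω = v/R makes the rotational term ½I(v/R)² = ½kMv², so KE_total = ½(1+k)Mv² = (3/4)Mv².
Setting this equal to Mgh gives the vertical rise h = (1+k)v₀²/(2g) = 1.5×6.86²/(2×10) = 3.529 m.
Along the incline, d = h/sinθ = 3.529/sin13.8° ≈ 14.8 m.

d ≈ 14.8 m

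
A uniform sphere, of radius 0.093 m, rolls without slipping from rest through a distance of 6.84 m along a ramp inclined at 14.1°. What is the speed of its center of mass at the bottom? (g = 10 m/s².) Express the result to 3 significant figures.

Here I = (2/5)MR², so the shape factor k = I/(MR²) = 0.4.
Pure rolling means v = ωR; then KE = ½Mv² + ½I(v/R)² = ½(1+k)Mv² = (7/10)Mv².
The vertical drop is h = L sinθ = 6.84 × sin14.1° = 1.666 m.
Setting Mgh = (7/10)Mv² gives v = √(2gh/(1+k)) = √(2·10·1.666/1.4) ≈ 4.88 m/s.

v ≈ 4.88 m/s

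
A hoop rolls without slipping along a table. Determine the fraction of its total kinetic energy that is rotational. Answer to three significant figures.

fraction ≈ 0.500

With I = MR², the ratio k = I/(MR²) is 1.
With ω = v/R, KE_trans = ½Mv² and KE_rot = ½Iω² = ½kMv², so KE_total = ½(1+k)Mv².
The rotational fraction is therefore k/(1+k) = 1/2 ≈ 0.500.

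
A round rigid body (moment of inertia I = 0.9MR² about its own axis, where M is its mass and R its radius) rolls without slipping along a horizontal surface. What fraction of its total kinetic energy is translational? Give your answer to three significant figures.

For this body I = 0.9MR², i.e. k = I/(MR²) = 0.9.
Since ω = v/R, the translational part is ½Mv² and the rotational part is ½I(v/R)² = ½kMv²; the total is ½(1+k)Mv².
The translational fraction is therefore 1/(1+k) = 1/1.9 ≈ 0.526.

fraction ≈ 0.526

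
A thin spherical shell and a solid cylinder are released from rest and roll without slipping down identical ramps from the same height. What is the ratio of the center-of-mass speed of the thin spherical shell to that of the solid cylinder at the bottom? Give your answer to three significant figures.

v_ratio ≈ 0.949

Each satisfies Mgh = ½(1+k)Mv² with k = I/(MR²), so v ∝ 1/√(1+k).
For the thin spherical shell k = 2/3; for the solid cylinder k = 0.5.
v₁/v₂ = √((1+k₂)/(1+k₁)) = √(1.5/1.667) ≈ 0.949.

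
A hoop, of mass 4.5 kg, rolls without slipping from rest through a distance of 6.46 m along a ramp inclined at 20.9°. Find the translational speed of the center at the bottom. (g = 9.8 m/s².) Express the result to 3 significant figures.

v ≈ 4.75 m/s

Here I = MR², so the shape factor k = I/(MR²) = 1.
Since it rolls without slipping, ω = v/R and KE = ½Mv² + ½Iω² = ½(1+k)Mv² = Mv².
The vertical drop is h = L sinθ = 6.46 × sin20.9° = 2.305 m.
Energy conservation: Mgh = Mv², so v = √(2gh/(1+k)) = √(2 × 9.8 × 2.305 / 2) ≈ 4.75 m/s.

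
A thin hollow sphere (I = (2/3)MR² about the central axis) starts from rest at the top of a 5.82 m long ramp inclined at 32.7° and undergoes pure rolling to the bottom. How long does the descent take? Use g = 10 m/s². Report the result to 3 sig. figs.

Here I = (2/3)MR², so the shape factor k = I/(MR²) = 2/3.
Newton's second law down the slope: Mg sinθ − f = Ma. The torque equation fR = Iα (with α = a/R) gives f = kMa.
Hence a = g sinθ/(1+k) = 10×sin32.7°/1.667 = 3.241 m/s².
Starting from rest, L = ½at², so t = √(2L/a) = √(2×5.82/3.241) ≈ 1.89 s.

t ≈ 1.89 s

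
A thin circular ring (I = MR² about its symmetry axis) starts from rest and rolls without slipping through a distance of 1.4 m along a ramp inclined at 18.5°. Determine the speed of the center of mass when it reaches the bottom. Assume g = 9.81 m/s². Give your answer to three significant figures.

The moment of inertia is MR², giving k ≡ I/(MR²) = 1.
The rolling condition ω = v/R makes the rotational term ½I(v/R)² = ½kMv², so KE_total = ½(1+k)Mv² = Mv².
The vertical drop is h = L sinθ = 1.4 × sin18.5° = 0.4442 m.
Energy conservation: Mgh = Mv², so v = √(2gh/(1+k)) = √(2 × 9.81 × 0.4442 / 2) ≈ 2.09 m/s.

v ≈ 2.09 m/s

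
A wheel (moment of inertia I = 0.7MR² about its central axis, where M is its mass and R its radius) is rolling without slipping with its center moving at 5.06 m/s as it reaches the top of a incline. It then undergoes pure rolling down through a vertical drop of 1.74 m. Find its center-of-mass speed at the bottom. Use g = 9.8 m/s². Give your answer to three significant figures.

With I = 0.7MR², the ratio k = I/(MR²) is 0.7.
Pure rolling means v = ωR; then KE = ½Mv² + ½I(v/R)² = ½(1+k)Mv² = (17/20)Mv².
Energy conservation: (17/20)Mv₀² + Mgh = (17/20)Mv², so v² = v₀² + 2gh/(1+k).
v = √(5.06² + 2×9.8×1.74/1.7) = √45.66 ≈ 6.76 m/s.

v ≈ 6.76 m/s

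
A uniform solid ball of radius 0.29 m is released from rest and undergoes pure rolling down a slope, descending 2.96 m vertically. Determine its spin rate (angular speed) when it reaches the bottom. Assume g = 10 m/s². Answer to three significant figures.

Here I = (2/5)MR², so the shape factor k = I/(MR²) = 0.4.
Since it rolls without slipping, ω = v/R and KE = ½Mv² + ½Iω² = ½(1+k)Mv² = (7/10)Mv².
Energy conservation Mgh = ½(1+k)Mv² gives v = √(2gh/(1+k)) = √(2 × 10 × 2.96 / 1.4) = 6.503 m/s.
The angular speed follows from ω = v/R = 6.503/0.29 ≈ 22.4 rad/s.

ω ≈ 22.4 rad/s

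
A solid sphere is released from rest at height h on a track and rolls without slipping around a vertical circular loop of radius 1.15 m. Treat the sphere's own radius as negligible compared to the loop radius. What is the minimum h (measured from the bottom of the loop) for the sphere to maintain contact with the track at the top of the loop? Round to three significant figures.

For this body I = (2/5)MR², i.e. k = I/(MR²) = 0.4.
At the top, contact is just lost when gravity alone supplies the centripetal force: Mg = Mv_top²/r, i.e. v_top² = gr.
With ω = v/R, the kinetic energy at speed v is ½(1+k)Mv² = (7/10)Mv².
Energy conservation from release (height h) to the top (height 2r): Mgh = Mg(2r) + (7/10)M·gr.
Thus h_min = 2r + (1+k)r/2 = r(2 + 1.4/2) = 1.15 × 2.7 ≈ 3.11 m.

h_min ≈ 3.11 m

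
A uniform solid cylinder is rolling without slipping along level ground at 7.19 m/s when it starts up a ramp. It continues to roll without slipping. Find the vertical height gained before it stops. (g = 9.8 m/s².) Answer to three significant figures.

h ≈ 3.96 m

For this body I = (1/2)MR², i.e. k = I/(MR²) = 0.5.
The rolling condition ω = v/R makes the rotational term ½I(v/R)² = ½kMv², so KE_total = ½(1+k)Mv² = (3/4)Mv².
All of this converts to potential energy at the highest point: (3/4)Mv₀² = Mgh.
Thus h = (1+k)v₀²/(2g) = 1.5 × 7.19² / (2 × 9.8) ≈ 3.96 m.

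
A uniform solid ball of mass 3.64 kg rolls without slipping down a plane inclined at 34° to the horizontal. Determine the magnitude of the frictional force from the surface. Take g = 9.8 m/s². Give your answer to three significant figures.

The moment of inertia is (2/5)MR², giving k ≡ I/(MR²) = 0.4.
Along the incline Mg sinθ − f = Ma, and torque about the center fR = Iα = kMR²(a/R) gives f = kMa.
Combining, a = g sinθ/(1+k) and f = kMa = kMg sinθ/(1+k).
f = 0.4 × 3.64 × 9.8 × sin34° / 1.4 ≈ 5.70 N.

f ≈ 5.70 N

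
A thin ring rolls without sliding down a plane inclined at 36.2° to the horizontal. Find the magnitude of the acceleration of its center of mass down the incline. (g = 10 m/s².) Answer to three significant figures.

a ≈ 2.95 m/s²

With I = MR², the ratio k = I/(MR²) is 1.
Translational: Mg sinθ − f = Ma. Rotational about the CM: fR = Iα = kMRa, so f = kMa.
Eliminating f: Mg sinθ = (1+k)Ma, so a = g sinθ/(1+k) = 10 × sin36.2° / 2 ≈ 2.95 m/s².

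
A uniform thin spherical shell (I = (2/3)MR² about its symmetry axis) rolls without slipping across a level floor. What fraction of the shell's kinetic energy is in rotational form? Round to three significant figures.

Here I = (2/3)MR², so the shape factor k = I/(MR²) = 2/3.
With ω = v/R, KE_trans = ½Mv² and KE_rot = ½Iω² = ½kMv², so KE_total = ½(1+k)Mv².
The rotational fraction is therefore k/(1+k) = (2/3)/1.667 ≈ 0.400.

fraction ≈ 0.400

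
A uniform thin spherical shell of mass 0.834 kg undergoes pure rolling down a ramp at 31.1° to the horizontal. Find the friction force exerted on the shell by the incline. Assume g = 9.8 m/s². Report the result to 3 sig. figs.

For this body I = (2/3)MR², i.e. k = I/(MR²) = 2/3.
Newton's second law down the slope: Mg sinθ − f = Ma. The torque equation fR = Iα (with α = a/R) gives f = kMa.
Combining, a = g sinθ/(1+k) and f = kMa = kMg sinθ/(1+k).
f = (2/3) × 0.834 × 9.8 × sin31.1° / 1.667 ≈ 1.69 N.

f ≈ 1.69 N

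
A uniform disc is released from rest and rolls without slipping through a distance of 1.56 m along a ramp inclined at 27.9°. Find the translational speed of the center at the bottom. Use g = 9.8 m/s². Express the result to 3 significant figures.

v ≈ 3.09 m/s

With I = (1/2)MR², the ratio k = I/(MR²) is 0.5.
Pure rolling means v = ωR; then KE = ½Mv² + ½I(v/R)² = ½(1+k)Mv² = (3/4)Mv².
The vertical drop is h = L sinθ = 1.56 × sin27.9° = 0.73 m.
Energy conservation: Mgh = (3/4)Mv², so v = √(2gh/(1+k)) = √(2 × 9.8 × 0.73 / 1.5) ≈ 3.09 m/s.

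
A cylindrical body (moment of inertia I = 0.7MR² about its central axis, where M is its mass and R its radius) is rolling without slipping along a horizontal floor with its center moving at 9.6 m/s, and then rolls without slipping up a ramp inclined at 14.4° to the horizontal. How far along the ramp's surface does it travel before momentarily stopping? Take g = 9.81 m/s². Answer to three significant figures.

d ≈ 32.1 m

The moment of inertia is 0.7MR², giving k ≡ I/(MR²) = 0.7.
The rolling condition ω = v/R makes the rotational term ½I(v/R)² = ½kMv², so KE_total = ½(1+k)Mv² = (17/20)Mv².
Setting this equal to Mgh gives the vertical rise h = (1+k)v₀²/(2g) = 1.7×9.6²/(2×9.81) = 7.985 m.
The distance along the slope is d = h/sinθ = 7.985/sin14.4° ≈ 32.1 m.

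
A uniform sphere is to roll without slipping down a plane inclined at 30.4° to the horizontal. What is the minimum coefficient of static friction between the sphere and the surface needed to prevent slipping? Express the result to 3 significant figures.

Here I = (2/5)MR², so the shape factor k = I/(MR²) = 0.4.
Translational: Mg sinθ − f = Ma. Rotational about the CM: fR = Iα = kMRa, so f = kMa.
These give a = g sinθ/(1+k) and the required friction f = kMg sinθ/(1+k).
The normal force is N = Mg cosθ, so μ_min = f/N = k tanθ/(1+k).
μ_min = 0.4 × tan30.4° / 1.4 ≈ 0.168.

μ_min ≈ 0.168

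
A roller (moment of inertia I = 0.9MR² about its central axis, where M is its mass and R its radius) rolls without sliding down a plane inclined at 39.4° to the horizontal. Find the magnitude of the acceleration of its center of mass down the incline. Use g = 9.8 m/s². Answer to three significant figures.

a ≈ 3.27 m/s²

For this body I = 0.9MR², i.e. k = I/(MR²) = 0.9.
Along the incline Mg sinθ − f = Ma, and torque about the center fR = Iα = kMR²(a/R) gives f = kMa.
Eliminating f: Mg sinθ = (1+k)Ma, so a = g sinθ/(1+k) = 9.8 × sin39.4° / 1.9 ≈ 3.27 m/s².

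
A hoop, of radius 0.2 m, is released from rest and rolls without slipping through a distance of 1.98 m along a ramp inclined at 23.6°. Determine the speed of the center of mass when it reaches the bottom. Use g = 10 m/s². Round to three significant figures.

For this body I = MR², i.e. k = I/(MR²) = 1.
Pure rolling means v = ωR; then KE = ½Mv² + ½I(v/R)² = ½(1+k)Mv² = Mv².
The vertical drop is h = L sinθ = 1.98 × sin23.6° = 0.7927 m.
Setting Mgh = Mv² gives v = √(2gh/(1+k)) = √(2·10·0.7927/2) ≈ 2.82 m/s.

v ≈ 2.82 m/s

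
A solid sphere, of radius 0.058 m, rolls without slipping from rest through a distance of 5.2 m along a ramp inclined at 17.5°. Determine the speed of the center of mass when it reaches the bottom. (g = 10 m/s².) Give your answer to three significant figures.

v ≈ 4.73 m/s

Here I = (2/5)MR², so the shape factor k = I/(MR²) = 0.4.
Pure rolling means v = ωR; then KE = ½Mv² + ½I(v/R)² = ½(1+k)Mv² = (7/10)Mv².
The vertical drop is h = L sinθ = 5.2 × sin17.5° = 1.564 m.
Setting Mgh = (7/10)Mv² gives v = √(2gh/(1+k)) = √(2·10·1.564/1.4) ≈ 4.73 m/s.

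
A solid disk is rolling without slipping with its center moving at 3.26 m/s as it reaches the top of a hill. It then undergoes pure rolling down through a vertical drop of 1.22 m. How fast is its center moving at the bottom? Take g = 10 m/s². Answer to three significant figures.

Here I = (1/2)MR², so the shape factor k = I/(MR²) = 0.5.
Since it rolls without slipping, ω = v/R and KE = ½Mv² + ½Iω² = ½(1+k)Mv² = (3/4)Mv².
Energy conservation: (3/4)Mv₀² + Mgh = (3/4)Mv², so v² = v₀² + 2gh/(1+k).
v = √(3.26² + 2×10×1.22/1.5) = √26.89 ≈ 5.19 m/s.

v ≈ 5.19 m/s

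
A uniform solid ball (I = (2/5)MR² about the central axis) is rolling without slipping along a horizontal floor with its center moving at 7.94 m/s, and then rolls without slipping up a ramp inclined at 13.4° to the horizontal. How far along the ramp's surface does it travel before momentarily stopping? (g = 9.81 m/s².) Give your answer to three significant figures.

d ≈ 19.4 m

For this body I = (2/5)MR², i.e. k = I/(MR²) = 0.4.
The rolling condition ω = v/R makes the rotational term ½I(v/R)² = ½kMv², so KE_total = ½(1+k)Mv² = (7/10)Mv².
Setting this equal to Mgh gives the vertical rise h = (1+k)v₀²/(2g) = 1.4×7.94²/(2×9.81) = 4.499 m.
The distance along the slope is d = h/sinθ = 4.499/sin13.4° ≈ 19.4 m.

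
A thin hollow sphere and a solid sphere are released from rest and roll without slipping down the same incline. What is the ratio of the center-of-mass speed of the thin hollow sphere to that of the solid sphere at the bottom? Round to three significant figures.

v_ratio ≈ 0.917

Each satisfies Mgh = ½(1+k)Mv² with k = I/(MR²), so v ∝ 1/√(1+k).
For the thin hollow sphere k = 2/3; for the solid sphere k = 0.4.
v₁/v₂ = √((1+k₂)/(1+k₁)) = √(1.4/1.667) ≈ 0.917.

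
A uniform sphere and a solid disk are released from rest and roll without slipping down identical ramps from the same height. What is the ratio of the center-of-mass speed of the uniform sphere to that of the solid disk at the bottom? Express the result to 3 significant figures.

v_ratio ≈ 1.04

Each satisfies Mgh = ½(1+k)Mv² with k = I/(MR²), so v ∝ 1/√(1+k).
For the uniform sphere k = 0.4; for the solid disk k = 0.5.
v₁/v₂ = √((1+k₂)/(1+k₁)) = √(1.5/1.4) ≈ 1.04.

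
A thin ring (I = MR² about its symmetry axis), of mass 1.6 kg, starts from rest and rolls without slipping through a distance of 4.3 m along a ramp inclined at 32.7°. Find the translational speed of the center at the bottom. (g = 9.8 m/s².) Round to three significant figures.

Here I = MR², so the shape factor k = I/(MR²) = 1.
Rolling without slipping gives ω = v/R, so the total kinetic energy is ½Mv² + ½Iω² = ½(1+k)Mv² = Mv².
The vertical drop is h = L sinθ = 4.3 × sin32.7° = 2.323 m.
Setting Mgh = Mv² gives v = √(2gh/(1+k)) = √(2·9.8·2.323/2) ≈ 4.77 m/s.

v ≈ 4.77 m/s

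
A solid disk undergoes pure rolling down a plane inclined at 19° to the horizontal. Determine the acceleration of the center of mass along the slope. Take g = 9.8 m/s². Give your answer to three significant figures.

For this body I = (1/2)MR², i.e. k = I/(MR²) = 0.5.
Along the incline Mg sinθ − f = Ma, and torque about the center fR = Iα = kMR²(a/R) gives f = kMa.
Eliminating f: Mg sinθ = (1+k)Ma, so a = g sinθ/(1+k) = 9.8 × sin19° / 1.5 ≈ 2.13 m/s².

a ≈ 2.13 m/s²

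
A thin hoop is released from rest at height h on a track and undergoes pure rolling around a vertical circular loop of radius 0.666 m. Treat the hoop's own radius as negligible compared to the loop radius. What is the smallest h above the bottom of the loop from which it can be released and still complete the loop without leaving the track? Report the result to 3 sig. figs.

For this body I = MR², i.e. k = I/(MR²) = 1.
At the top of the loop, the minimum-contact condition is Mg = Mv_top²/r, so v_top² = gr.
With ω = v/R, the kinetic energy at speed v is ½(1+k)Mv² = Mv².
Energy conservation from release (height h) to the top (height 2r): Mgh = Mg(2r) + M·gr.
Thus h_min = 2r + (1+k)r/2 = r(2 + 2/2) = 0.666 × 3 ≈ 2.00 m.

h_min ≈ 2.00 m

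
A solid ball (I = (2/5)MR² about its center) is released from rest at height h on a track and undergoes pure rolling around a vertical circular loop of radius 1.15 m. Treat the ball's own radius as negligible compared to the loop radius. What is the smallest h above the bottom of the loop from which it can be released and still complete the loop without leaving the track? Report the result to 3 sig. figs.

h_min ≈ 3.11 m

The moment of inertia is (2/5)MR², giving k ≡ I/(MR²) = 0.4.
At the top of the loop, the minimum-contact condition is Mg = Mv_top²/r, so v_top² = gr.
With ω = v/R, the kinetic energy at speed v is ½(1+k)Mv² = (7/10)Mv².
Energy conservation from release (height h) to the top (height 2r): Mgh = Mg(2r) + (7/10)M·gr.
Thus h_min = 2r + (1+k)r/2 = r(2 + 1.4/2) = 1.15 × 2.7 ≈ 3.11 m.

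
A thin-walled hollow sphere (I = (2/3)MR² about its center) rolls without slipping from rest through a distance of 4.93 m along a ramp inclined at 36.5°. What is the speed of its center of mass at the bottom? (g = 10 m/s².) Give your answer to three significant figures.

v ≈ 5.93 m/s

The moment of inertia is (2/3)MR², giving k ≡ I/(MR²) = 2/3.
The rolling condition ω = v/R makes the rotational term ½I(v/R)² = ½kMv², so KE_total = ½(1+k)Mv² = (5/6)Mv².
The vertical drop is h = L sinθ = 4.93 × sin36.5° = 2.932 m.
Setting Mgh = (5/6)Mv² gives v = √(2gh/(1+k)) = √(2·10·2.932/1.667) ≈ 5.93 m/s.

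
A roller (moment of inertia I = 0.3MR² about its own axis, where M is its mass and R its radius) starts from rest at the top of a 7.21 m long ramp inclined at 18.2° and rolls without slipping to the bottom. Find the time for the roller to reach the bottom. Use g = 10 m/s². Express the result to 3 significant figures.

t ≈ 2.45 s

Here I = 0.3MR², so the shape factor k = I/(MR²) = 0.3.
Along the incline Mg sinθ − f = Ma, and torque about the center fR = Iα = kMR²(a/R) gives f = kMa.
Hence a = g sinθ/(1+k) = 10×sin18.2°/1.3 = 2.403 m/s².
Starting from rest, L = ½at², so t = √(2L/a) = √(2×7.21/2.403) ≈ 2.45 s.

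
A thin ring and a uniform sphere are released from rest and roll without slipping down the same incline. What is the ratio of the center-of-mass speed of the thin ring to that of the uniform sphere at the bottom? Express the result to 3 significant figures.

Each satisfies Mgh = ½(1+k)Mv² with k = I/(MR²), so v ∝ 1/√(1+k).
For the thin ring k = 1; for the uniform sphere k = 0.4.
v₁/v₂ = √((1+k₂)/(1+k₁)) = √(1.4/2) ≈ 0.837.

v_ratio ≈ 0.837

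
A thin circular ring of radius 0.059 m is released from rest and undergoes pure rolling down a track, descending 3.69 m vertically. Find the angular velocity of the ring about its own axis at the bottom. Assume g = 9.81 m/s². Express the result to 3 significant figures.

ω ≈ 102 rad/s

With I = MR², the ratio k = I/(MR²) is 1.
Since it rolls without slipping, ω = v/R and KE = ½Mv² + ½Iω² = ½(1+k)Mv² = Mv².
Energy conservation Mgh = ½(1+k)Mv² gives v = √(2gh/(1+k)) = √(2 × 9.81 × 3.69 / 2) = 6.017 m/s.
Then ω = v/R = 6.017 / 0.059 ≈ 102 rad/s.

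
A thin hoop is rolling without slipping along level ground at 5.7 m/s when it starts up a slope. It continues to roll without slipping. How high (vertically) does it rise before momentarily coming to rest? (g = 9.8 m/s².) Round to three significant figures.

Here I = MR², so the shape factor k = I/(MR²) = 1.
Pure rolling means v = ωR; then KE = ½Mv² + ½I(v/R)² = ½(1+k)Mv² = Mv².
At the top the kinetic energy is zero, so Mv₀² = Mgh.
Thus h = (1+k)v₀²/(2g) = 2 × 5.7² / (2 × 9.8) ≈ 3.32 m.

h ≈ 3.32 m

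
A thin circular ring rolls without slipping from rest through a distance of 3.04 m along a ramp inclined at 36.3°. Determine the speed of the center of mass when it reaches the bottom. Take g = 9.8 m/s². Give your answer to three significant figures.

v ≈ 4.20 m/s

For this body I = MR², i.e. k = I/(MR²) = 1.
Rolling without slipping gives ω = v/R, so the total kinetic energy is ½Mv² + ½Iω² = ½(1+k)Mv² = Mv².
The vertical drop is h = L sinθ = 3.04 × sin36.3° = 1.8 m.
Setting Mgh = Mv² gives v = √(2gh/(1+k)) = √(2·9.8·1.8/2) ≈ 4.20 m/s.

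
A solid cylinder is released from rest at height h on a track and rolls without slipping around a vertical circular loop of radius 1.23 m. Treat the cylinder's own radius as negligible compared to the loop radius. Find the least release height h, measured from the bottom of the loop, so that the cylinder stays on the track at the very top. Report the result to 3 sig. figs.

With I = (1/2)MR², the ratio k = I/(MR²) is 0.5.
At the top of the loop, the minimum-contact condition is Mg = Mv_top²/r, so v_top² = gr.
With ω = v/R, the kinetic energy at speed v is ½(1+k)Mv² = (3/4)Mv².
Energy conservation from release (height h) to the top (height 2r): Mgh = Mg(2r) + (3/4)M·gr.
Thus h_min = 2r + (1+k)r/2 = r(2 + 1.5/2) = 1.23 × 2.75 ≈ 3.38 m.

h_min ≈ 3.38 m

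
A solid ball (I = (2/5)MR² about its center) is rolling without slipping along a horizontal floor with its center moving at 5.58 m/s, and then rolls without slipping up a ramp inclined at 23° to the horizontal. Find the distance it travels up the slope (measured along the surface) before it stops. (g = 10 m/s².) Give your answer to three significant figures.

d ≈ 5.58 m

The moment of inertia is (2/5)MR², giving k ≡ I/(MR²) = 0.4.
Pure rolling means v = ωR; then KE = ½Mv² + ½I(v/R)² = ½(1+k)Mv² = (7/10)Mv².
Setting this equal to Mgh gives the vertical rise h = (1+k)v₀²/(2g) = 1.4×5.58²/(2×10) = 2.18 m.
The distance along the slope is d = h/sinθ = 2.18/sin23° ≈ 5.58 m.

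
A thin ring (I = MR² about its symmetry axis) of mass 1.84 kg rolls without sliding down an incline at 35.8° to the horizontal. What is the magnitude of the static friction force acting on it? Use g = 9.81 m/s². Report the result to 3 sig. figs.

f ≈ 5.28 N

With I = MR², the ratio k = I/(MR²) is 1.
Newton's second law down the slope: Mg sinθ − f = Ma. The torque equation fR = Iα (with α = a/R) gives f = kMa.
Combining, a = g sinθ/(1+k) and f = kMa = kMg sinθ/(1+k).
f = 1 × 1.84 × 9.81 × sin35.8° / 2 ≈ 5.28 N.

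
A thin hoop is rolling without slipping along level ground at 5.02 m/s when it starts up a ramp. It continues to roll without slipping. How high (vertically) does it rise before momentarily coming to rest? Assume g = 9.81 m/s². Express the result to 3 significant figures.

The moment of inertia is MR², giving k ≡ I/(MR²) = 1.
Since it rolls without slipping, ω = v/R and KE = ½Mv² + ½Iω² = ½(1+k)Mv² = Mv².
All of this converts to potential energy at the highest point: Mv₀² = Mgh.
Thus h = (1+k)v₀²/(2g) = 2 × 5.02² / (2 × 9.81) ≈ 2.57 m.

h ≈ 2.57 m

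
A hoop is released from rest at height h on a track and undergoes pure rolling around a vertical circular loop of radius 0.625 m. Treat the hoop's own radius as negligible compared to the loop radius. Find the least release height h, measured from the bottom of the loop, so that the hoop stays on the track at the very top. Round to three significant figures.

With I = MR², the ratio k = I/(MR²) is 1.
At the top, contact is just lost when gravity alone supplies the centripetal force: Mg = Mv_top²/r, i.e. v_top² = gr.
With ω = v/R, the kinetic energy at speed v is ½(1+k)Mv² = Mv².
Energy conservation from release (height h) to the top (height 2r): Mgh = Mg(2r) + M·gr.
Thus h_min = 2r + (1+k)r/2 = r(2 + 2/2) = 0.625 × 3 ≈ 1.88 m.

h_min ≈ 1.88 m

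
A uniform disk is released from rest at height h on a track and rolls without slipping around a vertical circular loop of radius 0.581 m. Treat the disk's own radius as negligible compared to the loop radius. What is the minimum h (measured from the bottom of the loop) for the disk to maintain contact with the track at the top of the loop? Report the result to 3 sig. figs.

Here I = (1/2)MR², so the shape factor k = I/(MR²) = 0.5.
At the top, contact is just lost when gravity alone supplies the centripetal force: Mg = Mv_top²/r, i.e. v_top² = gr.
With ω = v/R, the kinetic energy at speed v is ½(1+k)Mv² = (3/4)Mv².
Energy conservation from release (height h) to the top (height 2r): Mgh = Mg(2r) + (3/4)M·gr.
Thus h_min = 2r + (1+k)r/2 = r(2 + 1.5/2) = 0.581 × 2.75 ≈ 1.60 m.

h_min ≈ 1.60 m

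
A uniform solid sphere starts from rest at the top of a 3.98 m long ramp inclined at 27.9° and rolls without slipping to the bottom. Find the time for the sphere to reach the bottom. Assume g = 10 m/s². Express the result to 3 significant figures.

The moment of inertia is (2/5)MR², giving k ≡ I/(MR²) = 0.4.
Newton's second law down the slope: Mg sinθ − f = Ma. The torque equation fR = Iα (with α = a/R) gives f = kMa.
Hence a = g sinθ/(1+k) = 10×sin27.9°/1.4 = 3.342 m/s².
Starting from rest, L = ½at², so t = √(2L/a) = √(2×3.98/3.342) ≈ 1.54 s.

t ≈ 1.54 s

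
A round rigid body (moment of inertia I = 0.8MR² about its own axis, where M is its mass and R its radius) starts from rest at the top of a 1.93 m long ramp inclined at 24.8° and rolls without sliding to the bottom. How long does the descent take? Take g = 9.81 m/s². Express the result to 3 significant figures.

With I = 0.8MR², the ratio k = I/(MR²) is 0.8.
Translational: Mg sinθ − f = Ma. Rotational about the CM: fR = Iα = kMRa, so f = kMa.
Hence a = g sinθ/(1+k) = 9.81×sin24.8°/1.8 = 2.286 m/s².
With constant a from rest, t = √(2L/a) = √(2·1.93/2.286) ≈ 1.30 s.

t ≈ 1.30 s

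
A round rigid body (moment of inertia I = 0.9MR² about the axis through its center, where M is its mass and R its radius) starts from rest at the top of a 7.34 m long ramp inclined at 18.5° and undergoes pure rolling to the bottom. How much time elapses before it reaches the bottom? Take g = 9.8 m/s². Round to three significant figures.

With I = 0.9MR², the ratio k = I/(MR²) is 0.9.
Along the incline Mg sinθ − f = Ma, and torque about the center fR = Iα = kMR²(a/R) gives f = kMa.
Hence a = g sinθ/(1+k) = 9.8×sin18.5°/1.9 = 1.637 m/s².
With constant a from rest, t = √(2L/a) = √(2·7.34/1.637) ≈ 2.99 s.

t ≈ 2.99 s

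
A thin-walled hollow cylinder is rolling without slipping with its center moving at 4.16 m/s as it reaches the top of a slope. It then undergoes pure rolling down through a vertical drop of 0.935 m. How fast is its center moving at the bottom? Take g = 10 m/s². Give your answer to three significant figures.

v ≈ 5.16 m/s

With I = MR², the ratio k = I/(MR²) is 1.
Pure rolling means v = ωR; then KE = ½Mv² + ½I(v/R)² = ½(1+k)Mv² = Mv².
Conserving energy between top and bottom: Mv² = Mv₀² + Mgh, hence v² = v₀² + 2gh/(1+k).
v = √(4.16² + 2×10×0.935/2) = √26.66 ≈ 5.16 m/s.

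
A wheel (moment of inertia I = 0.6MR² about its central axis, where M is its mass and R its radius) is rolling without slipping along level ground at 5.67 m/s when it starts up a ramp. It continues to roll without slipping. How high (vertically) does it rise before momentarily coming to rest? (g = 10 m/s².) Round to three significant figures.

For this body I = 0.6MR², i.e. k = I/(MR²) = 0.6.
Since it rolls without slipping, ω = v/R and KE = ½Mv² + ½Iω² = ½(1+k)Mv² = (4/5)Mv².
All of this converts to potential energy at the highest point: (4/5)Mv₀² = Mgh.
Thus h = (1+k)v₀²/(2g) = 1.6 × 5.67² / (2 × 10) ≈ 2.57 m.

h ≈ 2.57 m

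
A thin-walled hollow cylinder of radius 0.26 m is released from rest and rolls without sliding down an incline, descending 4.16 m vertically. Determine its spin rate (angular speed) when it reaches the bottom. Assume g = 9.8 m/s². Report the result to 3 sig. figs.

ω ≈ 24.6 rad/s

The moment of inertia is MR², giving k ≡ I/(MR²) = 1.
Rolling without slipping gives ω = v/R, so the total kinetic energy is ½Mv² + ½Iω² = ½(1+k)Mv² = Mv².
Energy conservation Mgh = ½(1+k)Mv² gives v = √(2gh/(1+k)) = √(2 × 9.8 × 4.16 / 2) = 6.385 m/s.
The angular speed follows from ω = v/R = 6.385/0.26 ≈ 24.6 rad/s.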